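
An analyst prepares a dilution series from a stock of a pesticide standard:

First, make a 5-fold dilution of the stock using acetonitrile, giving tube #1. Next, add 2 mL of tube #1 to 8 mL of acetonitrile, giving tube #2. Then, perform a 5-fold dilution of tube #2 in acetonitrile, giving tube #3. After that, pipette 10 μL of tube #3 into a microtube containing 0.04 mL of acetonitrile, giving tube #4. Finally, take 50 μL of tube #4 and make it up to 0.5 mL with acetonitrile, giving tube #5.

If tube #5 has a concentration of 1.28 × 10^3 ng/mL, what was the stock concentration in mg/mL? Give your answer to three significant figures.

8.00 mg/mL

Step 1: 5-fold → factor 5
Step 2: 2 mL + 8 mL = 10 mL total → factor 10/2 = 5
Step 3: 5-fold → factor 5
Step 4: 10 μL + 0.04 mL = 50 μL total → factor 50/10 = 5
Step 5: 50 μL brought to 0.5 mL → factor 500/50 = 10
Overall dilution factor = 5 × 5 × 5 × 5 × 10 = 6250
Stock = 1.28 × 10^3 ng/mL × 6250 = 8.000 × 10^6 ng/mL = 8.00 mg/mL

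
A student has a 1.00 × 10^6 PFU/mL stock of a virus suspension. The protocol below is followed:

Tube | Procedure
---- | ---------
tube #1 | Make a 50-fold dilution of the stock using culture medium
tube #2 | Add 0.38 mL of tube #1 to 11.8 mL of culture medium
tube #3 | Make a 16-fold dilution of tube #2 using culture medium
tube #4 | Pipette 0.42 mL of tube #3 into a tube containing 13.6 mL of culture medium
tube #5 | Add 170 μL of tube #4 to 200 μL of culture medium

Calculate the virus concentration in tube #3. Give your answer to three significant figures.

Step 1: 50-fold → factor 50
Step 2: 0.38 mL + 11.8 mL = 12.18 mL total → factor 12.18/0.38 = 32.053
Step 3: 16-fold → factor 16
Dilution factor through tube #3 = 50 × 32.053 × 16 = 25642
[tube #3] = 1.00 × 10^6 PFU/mL / 25642 = 39.0 PFU/mL

39.0 PFU/mL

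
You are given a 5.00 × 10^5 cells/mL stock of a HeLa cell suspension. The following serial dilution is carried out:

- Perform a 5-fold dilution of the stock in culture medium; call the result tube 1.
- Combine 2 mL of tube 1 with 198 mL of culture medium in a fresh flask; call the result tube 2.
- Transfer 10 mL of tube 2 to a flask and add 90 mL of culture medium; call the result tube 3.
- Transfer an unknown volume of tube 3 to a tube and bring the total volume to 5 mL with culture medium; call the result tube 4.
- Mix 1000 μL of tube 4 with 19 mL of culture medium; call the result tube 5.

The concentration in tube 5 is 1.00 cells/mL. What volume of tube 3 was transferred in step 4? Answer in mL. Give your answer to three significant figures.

Step 1: 5-fold → factor 5
Step 2: 2 mL + 198 mL = 200 mL total → factor 200/2 = 100
Step 3: 10 mL + 90 mL = 100 mL total → factor 100/10 = 10
Step 4: v brought to 5 mL → factor = 5 mL/v
Step 5: 1000 μL + 19 mL = 20000 μL total → factor 20000/1000 = 20
Product of known-step factors = 1 × 10^5
Overall factor = 5.00 × 10^5 cells/mL / (1.00 cells/mL) = 5 × 10^5
Step-4 factor = 5 × 10^5 / 1 × 10^5 = 5
v = 5 mL / 5 = 1.00 mL

1.00 mL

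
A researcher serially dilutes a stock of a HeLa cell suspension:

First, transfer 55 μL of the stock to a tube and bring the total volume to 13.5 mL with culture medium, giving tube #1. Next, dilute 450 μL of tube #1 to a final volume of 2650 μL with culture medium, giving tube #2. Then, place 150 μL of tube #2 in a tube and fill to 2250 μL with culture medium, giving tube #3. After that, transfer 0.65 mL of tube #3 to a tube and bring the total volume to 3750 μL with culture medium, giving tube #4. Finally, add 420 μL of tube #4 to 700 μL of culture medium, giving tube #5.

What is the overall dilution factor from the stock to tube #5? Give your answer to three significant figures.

3.34 × 10^5

Step 1: 55 μL brought to 13.5 mL → factor 13500/55 = 245.45
Step 2: 450 μL brought to 2650 μL → factor 2650/450 = 5.8889
Step 3: 150 μL brought to 2250 μL → factor 2250/150 = 15
Step 4: 0.65 mL brought to 3750 μL → factor 3.75/0.65 = 5.7692
Step 5: 420 μL + 700 μL = 1120 μL total → factor 1120/420 = 2.6667
Overall dilution factor = 245.45 × 5.8889 × 15 × 5.7692 × 2.6667 = 3.3357 × 10^5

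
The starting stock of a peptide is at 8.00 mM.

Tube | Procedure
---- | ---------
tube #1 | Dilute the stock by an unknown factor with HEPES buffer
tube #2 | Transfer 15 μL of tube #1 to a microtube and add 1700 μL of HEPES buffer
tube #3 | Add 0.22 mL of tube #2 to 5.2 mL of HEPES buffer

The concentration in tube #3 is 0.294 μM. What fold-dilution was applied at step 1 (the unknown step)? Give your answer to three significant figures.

Step 1: unknown factor x
Step 2: 15 μL + 1700 μL = 1715 μL total → factor 1715/15 = 114.33
Step 3: 0.22 mL + 5.2 mL = 5.42 mL total → factor 5.42/0.22 = 24.636
Product of known-step factors = 2816.8
Overall factor = 8.00 mM / (0.294 μM) = 27211
x = 27211 / 2816.8 = 9.66

9.66-fold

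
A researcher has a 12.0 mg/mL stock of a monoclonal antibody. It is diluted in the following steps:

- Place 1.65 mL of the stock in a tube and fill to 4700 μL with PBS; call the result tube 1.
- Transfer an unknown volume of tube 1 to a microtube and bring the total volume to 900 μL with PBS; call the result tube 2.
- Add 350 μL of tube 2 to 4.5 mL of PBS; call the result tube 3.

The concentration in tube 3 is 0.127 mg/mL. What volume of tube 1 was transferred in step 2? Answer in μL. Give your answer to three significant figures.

376 μL

Step 1: 1.65 mL brought to 4700 μL → factor 4.7/1.65 = 2.8485
Step 2: v brought to 900 μL → factor = 900 μL/v
Step 3: 350 μL + 4.5 mL = 4850 μL total → factor 4850/350 = 13.857
Product of known-step factors = 39.472
Overall factor = 12.0 mg/mL / (0.127 mg/mL) = 94.488
Step-2 factor = 94.488 / 39.472 = 2.3938
v = 900 μL / 2.3938 = 376 μL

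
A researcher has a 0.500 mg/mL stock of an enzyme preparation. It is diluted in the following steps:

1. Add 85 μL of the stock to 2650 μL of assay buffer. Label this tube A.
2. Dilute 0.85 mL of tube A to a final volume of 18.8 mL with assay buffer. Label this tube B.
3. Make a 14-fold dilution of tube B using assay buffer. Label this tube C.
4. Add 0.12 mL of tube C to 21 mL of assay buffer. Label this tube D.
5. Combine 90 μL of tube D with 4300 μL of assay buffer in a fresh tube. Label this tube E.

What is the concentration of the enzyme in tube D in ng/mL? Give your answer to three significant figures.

Step 1: 85 μL + 2650 μL = 2735 μL total → factor 2735/85 = 32.176
Step 2: 0.85 mL brought to 18.8 mL → factor 18.8/0.85 = 22.118
Step 3: 14-fold → factor 14
Step 4: 0.12 mL + 21 mL = 21.12 mL total → factor 21.12/0.12 = 176
Dilution factor through tube D = 32.176 × 22.118 × 14 × 176 = 1.7535 × 10^6
[tube D] = 0.500 mg/mL / 1.7535 × 10^6 = 2.851 × 10^-7 mg/mL = 0.285 ng/mL

0.285 ng/mL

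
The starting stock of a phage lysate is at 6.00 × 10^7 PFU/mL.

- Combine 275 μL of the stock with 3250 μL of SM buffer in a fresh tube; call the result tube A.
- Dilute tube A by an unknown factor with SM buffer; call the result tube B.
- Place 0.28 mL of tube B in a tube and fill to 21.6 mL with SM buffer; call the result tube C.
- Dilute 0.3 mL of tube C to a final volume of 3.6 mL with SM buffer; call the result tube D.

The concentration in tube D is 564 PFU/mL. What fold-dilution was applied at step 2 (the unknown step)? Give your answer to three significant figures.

Step 1: 275 μL + 3250 μL = 3525 μL total → factor 3525/275 = 12.818
Step 2: unknown factor x
Step 3: 0.28 mL brought to 21.6 mL → factor 21.6/0.28 = 77.143
Step 4: 0.3 mL brought to 3.6 mL → factor 3.6/0.3 = 12
Product of known-step factors = 11866
Overall factor = 6.00 × 10^7 PFU/mL / (564 PFU/mL) = 1.0638 × 10^5
x = 1.0638 × 10^5 / 11866 = 8.97

8.97-fold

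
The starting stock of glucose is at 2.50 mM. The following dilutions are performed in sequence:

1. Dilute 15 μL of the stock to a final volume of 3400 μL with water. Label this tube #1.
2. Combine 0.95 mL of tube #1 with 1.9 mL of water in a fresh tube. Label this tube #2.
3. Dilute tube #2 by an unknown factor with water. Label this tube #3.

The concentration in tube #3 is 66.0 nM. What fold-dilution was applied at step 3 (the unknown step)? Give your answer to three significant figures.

Step 1: 15 μL brought to 3400 μL → factor 3400/15 = 226.67
Step 2: 0.95 mL + 1.9 mL = 2.85 mL total → factor 2.85/0.95 = 3
Step 3: unknown factor x
Product of known-step factors = 680
Overall factor = 2.50 mM / (66.0 nM) = 37879
x = 37879 / 680 = 55.7

55.7-fold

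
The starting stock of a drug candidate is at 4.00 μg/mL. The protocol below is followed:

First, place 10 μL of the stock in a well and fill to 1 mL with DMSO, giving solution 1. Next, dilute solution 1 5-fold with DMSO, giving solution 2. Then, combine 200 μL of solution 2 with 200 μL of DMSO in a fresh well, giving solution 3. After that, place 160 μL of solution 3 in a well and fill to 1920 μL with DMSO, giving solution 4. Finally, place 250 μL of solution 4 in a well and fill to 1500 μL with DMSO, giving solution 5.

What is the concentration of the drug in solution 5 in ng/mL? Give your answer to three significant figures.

0.0556 ng/mL

Step 1: 10 μL brought to 1 mL → factor 1000/10 = 100
Step 2: 5-fold → factor 5
Step 3: 200 μL + 200 μL = 400 μL total → factor 400/200 = 2
Step 4: 160 μL brought to 1920 μL → factor 1920/160 = 12
Step 5: 250 μL brought to 1500 μL → factor 1500/250 = 6
Overall dilution factor = 100 × 5 × 2 × 12 × 6 = 72000
Final = 4.00 μg/mL / 72000 = 5.556 × 10^-5 μg/mL = 0.0556 ng/mL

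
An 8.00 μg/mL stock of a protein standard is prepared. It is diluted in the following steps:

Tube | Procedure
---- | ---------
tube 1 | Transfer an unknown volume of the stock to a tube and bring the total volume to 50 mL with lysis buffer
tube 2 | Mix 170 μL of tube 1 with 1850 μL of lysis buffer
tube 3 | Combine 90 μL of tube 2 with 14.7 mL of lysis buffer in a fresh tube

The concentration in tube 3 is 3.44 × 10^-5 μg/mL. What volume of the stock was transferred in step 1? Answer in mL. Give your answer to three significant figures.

0.420 mL

Step 1: v brought to 50 mL → factor = 50 mL/v
Step 2: 170 μL + 1850 μL = 2020 μL total → factor 2020/170 = 11.882
Step 3: 90 μL + 14.7 mL = 14790 μL total → factor 14790/90 = 164.33
Product of known-step factors = 1952.7
Overall factor = 8.00 μg/mL / (3.44 × 10^-5 μg/mL) = 2.3256 × 10^5
Step-1 factor = 2.3256 × 10^5 / 1952.7 = 119.1
v = 50 mL / 119.1 = 0.420 mL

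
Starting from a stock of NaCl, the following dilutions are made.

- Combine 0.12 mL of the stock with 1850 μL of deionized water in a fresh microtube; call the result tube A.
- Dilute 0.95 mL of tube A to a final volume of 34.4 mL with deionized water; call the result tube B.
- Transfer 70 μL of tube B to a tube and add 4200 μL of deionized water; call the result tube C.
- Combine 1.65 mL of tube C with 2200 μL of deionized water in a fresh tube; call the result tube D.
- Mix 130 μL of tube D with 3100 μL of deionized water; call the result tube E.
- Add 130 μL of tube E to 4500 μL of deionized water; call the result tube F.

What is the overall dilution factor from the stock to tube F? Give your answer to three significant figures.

Step 1: 0.12 mL + 1850 μL = 1.97 mL total → factor 1.97/0.12 = 16.417
Step 2: 0.95 mL brought to 34.4 mL → factor 34.4/0.95 = 36.211
Step 3: 70 μL + 4200 μL = 4270 μL total → factor 4270/70 = 61
Step 4: 1.65 mL + 2200 μL = 3.85 mL total → factor 3.85/1.65 = 2.3333
Step 5: 130 μL + 3100 μL = 3230 μL total → factor 3230/130 = 24.846
Step 6: 130 μL + 4500 μL = 4630 μL total → factor 4630/130 = 35.615
Overall dilution factor = 16.417 × 36.211 × 61 × 2.3333 × 24.846 × 35.615 = 7.4873 × 10^7

7.49 × 10^7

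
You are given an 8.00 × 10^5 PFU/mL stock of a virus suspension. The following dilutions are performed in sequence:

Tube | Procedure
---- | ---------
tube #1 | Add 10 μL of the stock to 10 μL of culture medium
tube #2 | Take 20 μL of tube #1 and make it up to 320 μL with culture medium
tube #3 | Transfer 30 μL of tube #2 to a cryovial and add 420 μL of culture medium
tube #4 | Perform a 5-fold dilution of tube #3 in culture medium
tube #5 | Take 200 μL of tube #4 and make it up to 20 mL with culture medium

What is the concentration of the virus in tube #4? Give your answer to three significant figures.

Step 1: 10 μL + 10 μL = 20 μL total → factor 20/10 = 2
Step 2: 20 μL brought to 320 μL → factor 320/20 = 16
Step 3: 30 μL + 420 μL = 450 μL total → factor 450/30 = 15
Step 4: 5-fold → factor 5
Dilution factor through tube #4 = 2 × 16 × 15 × 5 = 2400
[tube #4] = 8.00 × 10^5 PFU/mL / 2400 = 333 PFU/mL

333 PFU/mL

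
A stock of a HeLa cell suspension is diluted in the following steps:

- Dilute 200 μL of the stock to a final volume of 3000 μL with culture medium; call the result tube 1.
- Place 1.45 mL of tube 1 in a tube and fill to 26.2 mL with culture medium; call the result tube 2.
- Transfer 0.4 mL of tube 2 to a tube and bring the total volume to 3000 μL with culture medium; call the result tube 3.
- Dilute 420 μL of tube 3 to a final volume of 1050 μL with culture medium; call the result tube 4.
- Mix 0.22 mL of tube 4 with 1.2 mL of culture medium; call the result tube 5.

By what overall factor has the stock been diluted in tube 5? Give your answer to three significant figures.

3.28 × 10^4

Step 1: 200 μL brought to 3000 μL → factor 3000/200 = 15
Step 2: 1.45 mL brought to 26.2 mL → factor 26.2/1.45 = 18.069
Step 3: 0.4 mL brought to 3000 μL → factor 3/0.4 = 7.5
Step 4: 420 μL brought to 1050 μL → factor 1050/420 = 2.5
Step 5: 0.22 mL + 1.2 mL = 1.42 mL total → factor 1.42/0.22 = 6.4545
Overall dilution factor = 15 × 18.069 × 7.5 × 2.5 × 6.4545 = 32801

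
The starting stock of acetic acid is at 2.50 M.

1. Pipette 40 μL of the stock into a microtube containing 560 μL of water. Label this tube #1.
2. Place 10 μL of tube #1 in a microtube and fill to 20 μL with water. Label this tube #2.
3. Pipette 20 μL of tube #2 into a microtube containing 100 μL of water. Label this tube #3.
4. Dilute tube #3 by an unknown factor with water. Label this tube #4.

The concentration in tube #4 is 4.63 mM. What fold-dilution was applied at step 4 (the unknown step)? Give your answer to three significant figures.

Step 1: 40 μL + 560 μL = 600 μL total → factor 600/40 = 15
Step 2: 10 μL brought to 20 μL → factor 20/10 = 2
Step 3: 20 μL + 100 μL = 120 μL total → factor 120/20 = 6
Step 4: unknown factor x
Product of known-step factors = 180
Overall factor = 2.50 M / (4.63 mM) = 539.96
x = 539.96 / 180 = 3.00

3.00-fold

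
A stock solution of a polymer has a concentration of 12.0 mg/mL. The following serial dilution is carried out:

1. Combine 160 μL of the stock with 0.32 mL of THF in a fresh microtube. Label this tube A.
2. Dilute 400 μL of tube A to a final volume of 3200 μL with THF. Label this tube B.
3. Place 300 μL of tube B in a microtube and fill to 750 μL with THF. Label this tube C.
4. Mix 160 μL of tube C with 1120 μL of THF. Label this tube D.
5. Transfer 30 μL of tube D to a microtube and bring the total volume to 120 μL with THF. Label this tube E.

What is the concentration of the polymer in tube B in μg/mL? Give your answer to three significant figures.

Step 1: 160 μL + 0.32 mL = 480 μL total → factor 480/160 = 3
Step 2: 400 μL brought to 3200 μL → factor 3200/400 = 8
Dilution factor through tube B = 3 × 8 = 24
[tube B] = 12.0 mg/mL / 24 = 0.5000 mg/mL = 500 μg/mL

500 μg/mL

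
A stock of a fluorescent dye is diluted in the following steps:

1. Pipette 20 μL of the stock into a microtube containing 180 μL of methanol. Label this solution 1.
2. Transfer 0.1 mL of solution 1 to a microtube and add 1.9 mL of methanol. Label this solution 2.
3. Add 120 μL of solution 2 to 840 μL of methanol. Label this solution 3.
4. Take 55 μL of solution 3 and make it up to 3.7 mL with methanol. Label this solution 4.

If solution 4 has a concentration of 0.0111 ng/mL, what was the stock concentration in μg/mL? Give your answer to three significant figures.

1.19 μg/mL

Step 1: 20 μL + 180 μL = 200 μL total → factor 200/20 = 10
Step 2: 0.1 mL + 1.9 mL = 2 mL total → factor 2/0.1 = 20
Step 3: 120 μL + 840 μL = 960 μL total → factor 960/120 = 8
Step 4: 55 μL brought to 3.7 mL → factor 3700/55 = 67.273
Overall dilution factor = 10 × 20 × 8 × 67.273 = 1.0764 × 10^5
Stock = 0.0111 ng/mL × 1.0764 × 10^5 = 1195 ng/mL = 1.19 μg/mL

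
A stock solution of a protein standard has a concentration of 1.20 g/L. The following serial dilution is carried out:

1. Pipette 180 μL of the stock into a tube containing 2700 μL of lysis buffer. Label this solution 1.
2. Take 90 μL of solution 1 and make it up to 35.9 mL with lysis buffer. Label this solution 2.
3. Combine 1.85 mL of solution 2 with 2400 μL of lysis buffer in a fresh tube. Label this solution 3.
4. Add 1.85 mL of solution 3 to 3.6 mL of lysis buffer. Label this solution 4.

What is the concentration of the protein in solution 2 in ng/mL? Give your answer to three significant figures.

Step 1: 180 μL + 2700 μL = 2880 μL total → factor 2880/180 = 16
Step 2: 90 μL brought to 35.9 mL → factor 35900/90 = 398.89
Dilution factor through solution 2 = 16 × 398.89 = 6382.2
[solution 2] = 1.20 g/L / 6382.2 = 0.0001880 g/L = 188 ng/mL

188 ng/mL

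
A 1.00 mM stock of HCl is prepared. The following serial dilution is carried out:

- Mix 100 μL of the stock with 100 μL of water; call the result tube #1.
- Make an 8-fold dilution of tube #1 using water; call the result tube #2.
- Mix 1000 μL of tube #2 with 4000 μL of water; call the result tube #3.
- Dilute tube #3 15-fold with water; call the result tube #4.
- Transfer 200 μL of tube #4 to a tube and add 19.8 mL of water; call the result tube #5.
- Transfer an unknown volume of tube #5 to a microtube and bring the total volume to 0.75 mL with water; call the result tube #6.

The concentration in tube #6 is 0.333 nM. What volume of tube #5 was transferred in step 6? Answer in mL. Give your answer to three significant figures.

Step 1: 100 μL + 100 μL = 200 μL total → factor 200/100 = 2
Step 2: 8-fold → factor 8
Step 3: 1000 μL + 4000 μL = 5000 μL total → factor 5000/1000 = 5
Step 4: 15-fold → factor 15
Step 5: 200 μL + 19.8 mL = 20000 μL total → factor 20000/200 = 100
Step 6: v brought to 0.75 mL → factor = 0.75 mL/v
Product of known-step factors = 1.2 × 10^5
Overall factor = 1.00 mM / (0.333 nM) = 3.003 × 10^6
Step-6 factor = 3.003 × 10^6 / 1.2 × 10^5 = 25.025
v = 0.75 mL / 25.025 = 0.0300 mL

0.0300 mL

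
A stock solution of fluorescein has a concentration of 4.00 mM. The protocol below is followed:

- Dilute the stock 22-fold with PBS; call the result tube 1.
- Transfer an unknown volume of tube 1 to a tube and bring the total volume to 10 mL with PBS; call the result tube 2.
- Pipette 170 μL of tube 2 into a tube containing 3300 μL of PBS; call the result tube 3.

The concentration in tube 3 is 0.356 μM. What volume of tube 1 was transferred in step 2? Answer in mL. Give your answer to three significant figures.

0.400 mL

Step 1: 22-fold → factor 22
Step 2: v brought to 10 mL → factor = 10 mL/v
Step 3: 170 μL + 3300 μL = 3470 μL total → factor 3470/170 = 20.412
Product of known-step factors = 449.06
Overall factor = 4.00 mM / (0.356 μM) = 11236
Step-2 factor = 11236 / 449.06 = 25.021
v = 10 mL / 25.021 = 0.400 mL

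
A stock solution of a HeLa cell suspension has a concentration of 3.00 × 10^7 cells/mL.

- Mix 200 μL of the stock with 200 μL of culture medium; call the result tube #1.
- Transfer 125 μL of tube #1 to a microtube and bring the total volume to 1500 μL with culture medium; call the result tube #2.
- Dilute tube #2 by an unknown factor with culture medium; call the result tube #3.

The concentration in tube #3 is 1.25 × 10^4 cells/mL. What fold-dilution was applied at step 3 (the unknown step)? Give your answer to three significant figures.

Step 1: 200 μL + 200 μL = 400 μL total → factor 400/200 = 2
Step 2: 125 μL brought to 1500 μL → factor 1500/125 = 12
Step 3: unknown factor x
Product of known-step factors = 24
Overall factor = 3.00 × 10^7 cells/mL / (1.25 × 10^4 cells/mL) = 2400
x = 2400 / 24 = 100

100-fold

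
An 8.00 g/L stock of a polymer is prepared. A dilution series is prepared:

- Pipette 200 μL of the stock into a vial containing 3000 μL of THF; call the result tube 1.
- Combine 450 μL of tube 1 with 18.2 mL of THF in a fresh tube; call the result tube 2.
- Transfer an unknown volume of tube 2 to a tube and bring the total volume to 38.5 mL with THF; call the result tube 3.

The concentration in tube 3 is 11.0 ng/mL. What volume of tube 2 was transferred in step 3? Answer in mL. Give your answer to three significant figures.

0.0351 mL

Step 1: 200 μL + 3000 μL = 3200 μL total → factor 3200/200 = 16
Step 2: 450 μL + 18.2 mL = 18650 μL total → factor 18650/450 = 41.444
Step 3: v brought to 38.5 mL → factor = 38.5 mL/v
Product of known-step factors = 663.11
Overall factor = 8.00 g/L / (11.0 ng/mL) = 7.2727 × 10^5
Step-3 factor = 7.2727 × 10^5 / 663.11 = 1096.8
v = 38.5 mL / 1096.8 = 0.0351 mL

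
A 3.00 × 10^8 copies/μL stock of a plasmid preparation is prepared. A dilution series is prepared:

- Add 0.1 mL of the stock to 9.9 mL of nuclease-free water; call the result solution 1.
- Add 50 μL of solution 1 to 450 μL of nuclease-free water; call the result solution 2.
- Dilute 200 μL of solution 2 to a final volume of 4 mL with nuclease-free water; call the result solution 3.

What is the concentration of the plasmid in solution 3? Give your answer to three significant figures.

1.50 × 10^4 copies/μL

Step 1: 0.1 mL + 9.9 mL = 10 mL total → factor 10/0.1 = 100
Step 2: 50 μL + 450 μL = 500 μL total → factor 500/50 = 10
Step 3: 200 μL brought to 4 mL → factor 4000/200 = 20
Overall dilution factor = 100 × 10 × 20 = 20000
Final = 3.00 × 10^8 copies/μL / 20000 = 1.50 × 10^4 copies/μL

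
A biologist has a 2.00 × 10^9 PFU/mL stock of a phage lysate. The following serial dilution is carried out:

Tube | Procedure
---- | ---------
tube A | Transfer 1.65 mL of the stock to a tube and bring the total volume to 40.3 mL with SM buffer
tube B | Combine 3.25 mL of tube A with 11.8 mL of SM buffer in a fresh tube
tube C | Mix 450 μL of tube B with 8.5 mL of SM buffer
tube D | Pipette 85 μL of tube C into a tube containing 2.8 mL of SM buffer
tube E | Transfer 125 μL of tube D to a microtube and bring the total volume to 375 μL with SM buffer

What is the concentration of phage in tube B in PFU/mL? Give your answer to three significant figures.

1.77 × 10^7 PFU/mL

Step 1: 1.65 mL brought to 40.3 mL → factor 40.3/1.65 = 24.424
Step 2: 3.25 mL + 11.8 mL = 15.05 mL total → factor 15.05/3.25 = 4.6308
Dilution factor through tube B = 24.424 × 4.6308 = 113.1
[tube B] = 2.00 × 10^9 PFU/mL / 113.1 = 1.77 × 10^7 PFU/mL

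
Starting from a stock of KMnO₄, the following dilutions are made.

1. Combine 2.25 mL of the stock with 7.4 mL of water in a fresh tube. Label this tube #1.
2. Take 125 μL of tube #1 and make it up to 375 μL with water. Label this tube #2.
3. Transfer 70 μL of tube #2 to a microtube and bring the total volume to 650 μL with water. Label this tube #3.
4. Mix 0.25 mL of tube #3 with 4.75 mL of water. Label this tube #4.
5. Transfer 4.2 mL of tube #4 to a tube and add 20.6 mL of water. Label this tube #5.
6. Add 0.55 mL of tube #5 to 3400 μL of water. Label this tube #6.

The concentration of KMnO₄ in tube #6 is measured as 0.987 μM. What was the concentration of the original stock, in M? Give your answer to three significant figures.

0.100 M

Step 1: 2.25 mL + 7.4 mL = 9.65 mL total → factor 9.65/2.25 = 4.2889
Step 2: 125 μL brought to 375 μL → factor 375/125 = 3
Step 3: 70 μL brought to 650 μL → factor 650/70 = 9.2857
Step 4: 0.25 mL + 4.75 mL = 5 mL total → factor 5/0.25 = 20
Step 5: 4.2 mL + 20.6 mL = 24.8 mL total → factor 24.8/4.2 = 5.9048
Step 6: 0.55 mL + 3400 μL = 3.95 mL total → factor 3.95/0.55 = 7.1818
Overall dilution factor = 4.2889 × 3 × 9.2857 × 20 × 5.9048 × 7.1818 = 1.0133 × 10^5
Stock = 0.987 μM × 1.0133 × 10^5 = 1.000 × 10^5 μM = 0.100 M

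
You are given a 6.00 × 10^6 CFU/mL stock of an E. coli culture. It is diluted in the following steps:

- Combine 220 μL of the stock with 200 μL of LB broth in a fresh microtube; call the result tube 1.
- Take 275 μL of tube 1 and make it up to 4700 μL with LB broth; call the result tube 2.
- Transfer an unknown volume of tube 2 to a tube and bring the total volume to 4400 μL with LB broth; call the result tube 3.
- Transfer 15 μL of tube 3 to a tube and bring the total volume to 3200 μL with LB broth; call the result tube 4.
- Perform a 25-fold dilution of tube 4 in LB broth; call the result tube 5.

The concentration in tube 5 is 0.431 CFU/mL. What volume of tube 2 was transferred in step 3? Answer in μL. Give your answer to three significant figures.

Step 1: 220 μL + 200 μL = 420 μL total → factor 420/220 = 1.9091
Step 2: 275 μL brought to 4700 μL → factor 4700/275 = 17.091
Step 3: v brought to 4400 μL → factor = 4400 μL/v
Step 4: 15 μL brought to 3200 μL → factor 3200/15 = 213.33
Step 5: 25-fold → factor 25
Product of known-step factors = 1.7402 × 10^5
Overall factor = 6.00 × 10^6 CFU/mL / (0.431 CFU/mL) = 1.3921 × 10^7
Step-3 factor = 1.3921 × 10^7 / 1.7402 × 10^5 = 79.999
v = 4400 μL / 79.999 = 55.0 μL

55.0 μL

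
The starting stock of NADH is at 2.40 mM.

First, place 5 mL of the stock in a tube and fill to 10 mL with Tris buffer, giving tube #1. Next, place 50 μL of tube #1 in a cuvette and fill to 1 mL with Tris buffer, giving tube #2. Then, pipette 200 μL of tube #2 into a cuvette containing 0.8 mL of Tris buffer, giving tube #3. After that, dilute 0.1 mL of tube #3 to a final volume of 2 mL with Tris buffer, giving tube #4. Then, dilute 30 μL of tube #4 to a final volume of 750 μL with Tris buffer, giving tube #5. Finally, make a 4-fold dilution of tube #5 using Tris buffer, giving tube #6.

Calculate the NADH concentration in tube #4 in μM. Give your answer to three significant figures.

Step 1: 5 mL brought to 10 mL → factor 10/5 = 2
Step 2: 50 μL brought to 1 mL → factor 1000/50 = 20
Step 3: 200 μL + 0.8 mL = 1000 μL total → factor 1000/200 = 5
Step 4: 0.1 mL brought to 2 mL → factor 2/0.1 = 20
Dilution factor through tube #4 = 2 × 20 × 5 × 20 = 4000
[tube #4] = 2.40 mM / 4000 = 0.0006000 mM = 0.600 μM

0.600 μM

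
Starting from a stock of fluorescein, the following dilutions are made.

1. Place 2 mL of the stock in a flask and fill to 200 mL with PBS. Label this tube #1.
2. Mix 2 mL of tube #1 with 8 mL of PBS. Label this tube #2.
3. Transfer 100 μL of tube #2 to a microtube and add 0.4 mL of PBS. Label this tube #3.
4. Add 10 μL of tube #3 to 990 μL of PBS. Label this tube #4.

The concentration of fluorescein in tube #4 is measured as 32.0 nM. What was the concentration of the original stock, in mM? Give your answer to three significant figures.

Step 1: 2 mL brought to 200 mL → factor 200/2 = 100
Step 2: 2 mL + 8 mL = 10 mL total → factor 10/2 = 5
Step 3: 100 μL + 0.4 mL = 500 μL total → factor 500/100 = 5
Step 4: 10 μL + 990 μL = 1000 μL total → factor 1000/10 = 100
Overall dilution factor = 100 × 5 × 5 × 100 = 2.5 × 10^5
Stock = 32.0 nM × 2.5 × 10^5 = 8.000 × 10^6 nM = 8.00 mM

8.00 mM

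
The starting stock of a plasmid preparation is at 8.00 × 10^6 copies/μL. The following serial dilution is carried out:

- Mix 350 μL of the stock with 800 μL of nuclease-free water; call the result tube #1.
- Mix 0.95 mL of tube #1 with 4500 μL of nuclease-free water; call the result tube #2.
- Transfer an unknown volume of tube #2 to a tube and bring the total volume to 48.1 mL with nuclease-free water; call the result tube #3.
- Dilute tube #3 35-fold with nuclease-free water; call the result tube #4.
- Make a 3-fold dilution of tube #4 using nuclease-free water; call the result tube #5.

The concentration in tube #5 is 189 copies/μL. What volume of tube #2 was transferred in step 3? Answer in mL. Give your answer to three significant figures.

Step 1: 350 μL + 800 μL = 1150 μL total → factor 1150/350 = 3.2857
Step 2: 0.95 mL + 4500 μL = 5.45 mL total → factor 5.45/0.95 = 5.7368
Step 3: v brought to 48.1 mL → factor = 48.1 mL/v
Step 4: 35-fold → factor 35
Step 5: 3-fold → factor 3
Product of known-step factors = 1979.2
Overall factor = 8.00 × 10^6 copies/μL / (189 copies/μL) = 42328
Step-3 factor = 42328 / 1979.2 = 21.386
v = 48.1 mL / 21.386 = 2.25 mL

2.25 mL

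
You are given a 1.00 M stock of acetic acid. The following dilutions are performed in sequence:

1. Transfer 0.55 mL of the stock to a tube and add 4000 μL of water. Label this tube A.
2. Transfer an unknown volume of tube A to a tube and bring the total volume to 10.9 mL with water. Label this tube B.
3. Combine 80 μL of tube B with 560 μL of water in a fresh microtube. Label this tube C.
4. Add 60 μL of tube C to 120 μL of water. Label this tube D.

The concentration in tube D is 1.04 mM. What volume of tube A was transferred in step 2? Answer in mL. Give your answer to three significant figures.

Step 1: 0.55 mL + 4000 μL = 4.55 mL total → factor 4.55/0.55 = 8.2727
Step 2: v brought to 10.9 mL → factor = 10.9 mL/v
Step 3: 80 μL + 560 μL = 640 μL total → factor 640/80 = 8
Step 4: 60 μL + 120 μL = 180 μL total → factor 180/60 = 3
Product of known-step factors = 198.55
Overall factor = 1.00 M / (1.04 mM) = 961.54
Step-2 factor = 961.54 / 198.55 = 4.8429
v = 10.9 mL / 4.8429 = 2.25 mL

2.25 mL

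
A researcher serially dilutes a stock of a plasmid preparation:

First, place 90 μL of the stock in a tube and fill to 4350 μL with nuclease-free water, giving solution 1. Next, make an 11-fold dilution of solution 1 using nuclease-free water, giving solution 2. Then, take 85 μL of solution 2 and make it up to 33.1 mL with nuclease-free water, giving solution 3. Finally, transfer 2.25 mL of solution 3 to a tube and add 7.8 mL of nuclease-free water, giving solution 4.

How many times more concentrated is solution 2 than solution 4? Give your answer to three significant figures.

1.74 × 10^3

Step 1: 90 μL brought to 4350 μL → factor 4350/90 = 48.333
Step 2: 11-fold → factor 11
Step 3: 85 μL brought to 33.1 mL → factor 33100/85 = 389.41
Step 4: 2.25 mL + 7.8 mL = 10.05 mL total → factor 10.05/2.25 = 4.4667
Dilution factor to solution 2 = 531.67; to solution 4 = 9.2477 × 10^5
[solution 2]/[solution 4] = (factor to solution 4)/(factor to solution 2) = 9.2477 × 10^5/531.67 = 1.74 × 10^3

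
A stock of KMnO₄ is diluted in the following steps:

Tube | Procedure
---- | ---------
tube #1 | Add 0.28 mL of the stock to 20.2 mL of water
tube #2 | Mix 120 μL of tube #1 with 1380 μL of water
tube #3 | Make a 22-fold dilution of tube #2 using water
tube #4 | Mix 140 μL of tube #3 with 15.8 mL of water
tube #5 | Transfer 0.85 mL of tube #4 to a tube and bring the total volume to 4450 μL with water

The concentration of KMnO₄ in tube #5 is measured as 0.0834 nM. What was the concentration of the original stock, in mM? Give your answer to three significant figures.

Step 1: 0.28 mL + 20.2 mL = 20.48 mL total → factor 20.48/0.28 = 73.143
Step 2: 120 μL + 1380 μL = 1500 μL total → factor 1500/120 = 12.5
Step 3: 22-fold → factor 22
Step 4: 140 μL + 15.8 mL = 15940 μL total → factor 15940/140 = 113.86
Step 5: 0.85 mL brought to 4450 μL → factor 4.45/0.85 = 5.2353
Overall dilution factor = 73.143 × 12.5 × 22 × 113.86 × 5.2353 = 1.199 × 10^7
Stock = 0.0834 nM × 1.199 × 10^7 = 9.999 × 10^5 nM = 1.00 mM

1.00 mM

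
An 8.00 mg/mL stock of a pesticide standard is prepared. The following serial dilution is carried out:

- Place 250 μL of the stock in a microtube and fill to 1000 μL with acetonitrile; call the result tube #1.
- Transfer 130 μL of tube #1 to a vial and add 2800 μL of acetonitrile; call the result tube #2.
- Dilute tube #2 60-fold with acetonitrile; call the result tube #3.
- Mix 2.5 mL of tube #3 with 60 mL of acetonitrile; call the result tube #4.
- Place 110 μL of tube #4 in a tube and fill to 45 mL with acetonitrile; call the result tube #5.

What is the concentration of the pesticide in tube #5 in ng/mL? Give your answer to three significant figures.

0.145 ng/mL

Step 1: 250 μL brought to 1000 μL → factor 1000/250 = 4
Step 2: 130 μL + 2800 μL = 2930 μL total → factor 2930/130 = 22.538
Step 3: 60-fold → factor 60
Step 4: 2.5 mL + 60 mL = 62.5 mL total → factor 62.5/2.5 = 25
Step 5: 110 μL brought to 45 mL → factor 45000/110 = 409.09
Overall dilution factor = 4 × 22.538 × 60 × 25 × 409.09 = 5.5322 × 10^7
Final = 8.00 mg/mL / 5.5322 × 10^7 = 1.446 × 10^-7 mg/mL = 0.145 ng/mL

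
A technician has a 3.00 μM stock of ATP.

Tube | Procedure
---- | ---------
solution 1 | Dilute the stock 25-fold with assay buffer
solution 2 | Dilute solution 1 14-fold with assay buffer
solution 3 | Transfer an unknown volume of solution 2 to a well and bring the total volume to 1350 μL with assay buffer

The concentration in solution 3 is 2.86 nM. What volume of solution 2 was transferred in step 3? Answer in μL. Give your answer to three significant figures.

450 μL

Step 1: 25-fold → factor 25
Step 2: 14-fold → factor 14
Step 3: v brought to 1350 μL → factor = 1350 μL/v
Product of known-step factors = 350
Overall factor = 3.00 μM / (2.86 nM) = 1049
Step-3 factor = 1049 / 350 = 2.997
v = 1350 μL / 2.997 = 450 μL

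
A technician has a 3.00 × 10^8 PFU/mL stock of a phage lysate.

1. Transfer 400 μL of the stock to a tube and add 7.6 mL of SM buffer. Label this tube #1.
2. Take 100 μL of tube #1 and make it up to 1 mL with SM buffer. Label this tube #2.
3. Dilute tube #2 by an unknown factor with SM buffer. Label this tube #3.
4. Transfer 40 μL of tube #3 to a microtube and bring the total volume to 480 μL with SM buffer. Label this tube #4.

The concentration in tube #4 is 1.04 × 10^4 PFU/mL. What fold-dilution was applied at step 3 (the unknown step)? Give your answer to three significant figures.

12.0-fold

Step 1: 400 μL + 7.6 mL = 8000 μL total → factor 8000/400 = 20
Step 2: 100 μL brought to 1 mL → factor 1000/100 = 10
Step 3: unknown factor x
Step 4: 40 μL brought to 480 μL → factor 480/40 = 12
Product of known-step factors = 2400
Overall factor = 3.00 × 10^8 PFU/mL / (1.04 × 10^4 PFU/mL) = 28846
x = 28846 / 2400 = 12.0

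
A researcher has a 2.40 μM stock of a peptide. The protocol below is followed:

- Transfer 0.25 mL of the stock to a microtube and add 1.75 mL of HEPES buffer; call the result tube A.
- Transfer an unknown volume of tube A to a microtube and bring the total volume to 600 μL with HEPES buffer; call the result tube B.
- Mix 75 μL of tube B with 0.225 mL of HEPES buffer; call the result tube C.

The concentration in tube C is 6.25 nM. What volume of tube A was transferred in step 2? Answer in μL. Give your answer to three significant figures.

Step 1: 0.25 mL + 1.75 mL = 2 mL total → factor 2/0.25 = 8
Step 2: v brought to 600 μL → factor = 600 μL/v
Step 3: 75 μL + 0.225 mL = 300 μL total → factor 300/75 = 4
Product of known-step factors = 32
Overall factor = 2.40 μM / (6.25 nM) = 384
Step-2 factor = 384 / 32 = 12
v = 600 μL / 12 = 50.0 μL

50.0 μL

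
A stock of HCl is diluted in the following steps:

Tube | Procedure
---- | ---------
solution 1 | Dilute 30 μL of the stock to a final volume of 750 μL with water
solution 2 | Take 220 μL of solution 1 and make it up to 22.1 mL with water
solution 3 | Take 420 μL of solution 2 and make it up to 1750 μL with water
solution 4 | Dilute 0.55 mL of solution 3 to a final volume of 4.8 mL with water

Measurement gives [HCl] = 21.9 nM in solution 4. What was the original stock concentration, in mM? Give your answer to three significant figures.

2.00 mM

Step 1: 30 μL brought to 750 μL → factor 750/30 = 25
Step 2: 220 μL brought to 22.1 mL → factor 22100/220 = 100.45
Step 3: 420 μL brought to 1750 μL → factor 1750/420 = 4.1667
Step 4: 0.55 mL brought to 4.8 mL → factor 4.8/0.55 = 8.7273
Overall dilution factor = 25 × 100.45 × 4.1667 × 8.7273 = 91322
Stock = 21.9 nM × 91322 = 2.000 × 10^6 nM = 2.00 mM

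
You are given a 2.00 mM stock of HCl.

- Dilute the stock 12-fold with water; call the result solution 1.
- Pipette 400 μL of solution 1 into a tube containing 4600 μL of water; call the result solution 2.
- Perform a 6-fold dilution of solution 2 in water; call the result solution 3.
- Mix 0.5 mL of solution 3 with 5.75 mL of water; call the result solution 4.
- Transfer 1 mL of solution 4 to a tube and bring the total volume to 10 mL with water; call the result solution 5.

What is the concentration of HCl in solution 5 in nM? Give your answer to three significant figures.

17.8 nM

Step 1: 12-fold → factor 12
Step 2: 400 μL + 4600 μL = 5000 μL total → factor 5000/400 = 12.5
Step 3: 6-fold → factor 6
Step 4: 0.5 mL + 5.75 mL = 6.25 mL total → factor 6.25/0.5 = 12.5
Step 5: 1 mL brought to 10 mL → factor 10/1 = 10
Overall dilution factor = 12 × 12.5 × 6 × 12.5 × 10 = 1.125 × 10^5
Final = 2.00 mM / 1.125 × 10^5 = 1.778 × 10^-5 mM = 17.8 nM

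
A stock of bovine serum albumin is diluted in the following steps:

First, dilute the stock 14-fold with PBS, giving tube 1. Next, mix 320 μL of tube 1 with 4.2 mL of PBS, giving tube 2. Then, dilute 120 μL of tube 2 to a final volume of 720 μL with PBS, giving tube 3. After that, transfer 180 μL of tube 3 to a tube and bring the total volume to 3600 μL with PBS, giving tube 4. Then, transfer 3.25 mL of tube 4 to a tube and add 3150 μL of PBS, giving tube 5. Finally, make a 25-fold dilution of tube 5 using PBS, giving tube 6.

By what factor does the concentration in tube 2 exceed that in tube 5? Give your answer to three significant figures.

236

Step 1: 14-fold → factor 14
Step 2: 320 μL + 4.2 mL = 4520 μL total → factor 4520/320 = 14.125
Step 3: 120 μL brought to 720 μL → factor 720/120 = 6
Step 4: 180 μL brought to 3600 μL → factor 3600/180 = 20
Step 5: 3.25 mL + 3150 μL = 6.4 mL total → factor 6.4/3.25 = 1.9692
Dilution factor to tube 2 = 197.75; to tube 5 = 46730
[tube 2]/[tube 5] = (factor to tube 5)/(factor to tube 2) = 46730/197.75 = 236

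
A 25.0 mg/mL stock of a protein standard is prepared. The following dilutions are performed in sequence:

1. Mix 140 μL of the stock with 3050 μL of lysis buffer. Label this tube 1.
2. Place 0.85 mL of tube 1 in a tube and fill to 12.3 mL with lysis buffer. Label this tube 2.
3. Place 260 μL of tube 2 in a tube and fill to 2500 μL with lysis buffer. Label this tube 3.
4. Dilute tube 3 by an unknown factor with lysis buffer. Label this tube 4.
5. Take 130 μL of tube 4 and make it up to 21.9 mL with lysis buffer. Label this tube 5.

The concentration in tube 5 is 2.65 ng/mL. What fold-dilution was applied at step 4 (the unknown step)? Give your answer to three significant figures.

17.7-fold

Step 1: 140 μL + 3050 μL = 3190 μL total → factor 3190/140 = 22.786
Step 2: 0.85 mL brought to 12.3 mL → factor 12.3/0.85 = 14.471
Step 3: 260 μL brought to 2500 μL → factor 2500/260 = 9.6154
Step 4: unknown factor x
Step 5: 130 μL brought to 21.9 mL → factor 21900/130 = 168.46
Product of known-step factors = 5.3409 × 10^5
Overall factor = 25.0 mg/mL / (2.65 ng/mL) = 9.434 × 10^6
x = 9.434 × 10^6 / 5.3409 × 10^5 = 17.7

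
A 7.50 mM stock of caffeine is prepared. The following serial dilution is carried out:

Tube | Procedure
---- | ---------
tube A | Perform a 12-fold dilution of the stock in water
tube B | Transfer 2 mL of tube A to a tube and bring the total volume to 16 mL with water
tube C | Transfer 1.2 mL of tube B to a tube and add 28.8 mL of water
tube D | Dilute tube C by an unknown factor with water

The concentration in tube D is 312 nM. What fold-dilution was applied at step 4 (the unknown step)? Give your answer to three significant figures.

10.0-fold

Step 1: 12-fold → factor 12
Step 2: 2 mL brought to 16 mL → factor 16/2 = 8
Step 3: 1.2 mL + 28.8 mL = 30 mL total → factor 30/1.2 = 25
Step 4: unknown factor x
Product of known-step factors = 2400
Overall factor = 7.50 mM / (312 nM) = 24038
x = 24038 / 2400 = 10.0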